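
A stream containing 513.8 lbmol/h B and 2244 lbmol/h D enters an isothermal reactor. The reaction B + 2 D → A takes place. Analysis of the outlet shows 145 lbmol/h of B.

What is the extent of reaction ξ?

ξ = 369 lbmol/h

For B: n = n₀ − 1ξ → 145 = 513.8 − 1ξ, giving ξ = 368.8 lbmol/h.
Outlet amounts (n = n₀ + ν ξ):
  B: 513.8 − 1(368.8) = 145
  D: 2244 − 2(368.8) = 1506
  A: 0 + 1(368.8) = 368.8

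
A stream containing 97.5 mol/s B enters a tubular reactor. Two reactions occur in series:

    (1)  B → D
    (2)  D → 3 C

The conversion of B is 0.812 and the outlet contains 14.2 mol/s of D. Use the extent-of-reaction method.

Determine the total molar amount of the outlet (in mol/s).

227 mol/s

Conversion of B: B consumed = 1ξ₁ = 0.812 × 97.5 → ξ₁ = 79.17 mol/s.
D balance: n_D = 0 + 1ξ₁ − 1ξ₂ = 14.2 → ξ₂ = (1·79.17 − 14.2)/1 = 64.97 mol/s.
Outlet amounts (n = n₀ + Σ ν·ξ):
  B: 97.5 − 1(79.17) = 18.33
  D: 0 + 1(79.17) − 1(64.97) = 14.2
  C: 0 + 3(64.97) = 194.9
Total out = 18.33 + 14.2 + 194.9 = 227.4 mol/s.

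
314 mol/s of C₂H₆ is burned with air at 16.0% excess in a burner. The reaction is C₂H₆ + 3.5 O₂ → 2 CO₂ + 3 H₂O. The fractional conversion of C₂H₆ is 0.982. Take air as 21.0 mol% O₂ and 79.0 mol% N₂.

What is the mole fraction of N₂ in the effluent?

0.733

Stoichiometric O₂ = 3.5 × 314 = 1099 mol/s; O₂ fed = 1099 × 1.160 = 1275 mol/s.
N₂ fed = 1275 × 79/21 = 4796 mol/s.
Fuel reacted = 0.982 × 314 → ξ = 308.3 mol/s.
Outlet (n = n₀ + ν ξ):
  C₂H₆: 314 − 1(308.3) = 5.652
  O₂: 1275 − 3.5(308.3) = 195.6
  N₂: 4796 (inert)
  CO₂: 0 + 2(308.3) = 616.7
  H₂O: 0 + 3(308.3) = 925
Total out = 6539 mol/s; y_N₂ = 4796 / 6539 = 0.7334.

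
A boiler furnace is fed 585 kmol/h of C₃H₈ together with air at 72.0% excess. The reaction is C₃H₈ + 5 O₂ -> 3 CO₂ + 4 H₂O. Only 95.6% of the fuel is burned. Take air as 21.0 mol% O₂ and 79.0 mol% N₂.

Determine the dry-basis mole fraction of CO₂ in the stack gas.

0.0734

Stoichiometric O₂ = 5 × 585 = 2925 kmol/h; O₂ fed = 2925 × 1.720 = 5031 kmol/h.
N₂ fed = 5031 × 79/21 = 18930 kmol/h.
Fuel reacted = 0.956 × 585 → ξ = 559.3 kmol/h.
Outlet (n = n₀ + ν ξ):
  C₃H₈: 585 − 1(559.3) = 25.74
  O₂: 5031 − 5(559.3) = 2235
  N₂: 18930 (inert)
  CO₂: 0 + 3(559.3) = 1678
  H₂O: 0 + 4(559.3) = 2237
Dry total = 22860 kmol/h; y_CO₂ (dry) = 1678 / 22860 = 0.07338.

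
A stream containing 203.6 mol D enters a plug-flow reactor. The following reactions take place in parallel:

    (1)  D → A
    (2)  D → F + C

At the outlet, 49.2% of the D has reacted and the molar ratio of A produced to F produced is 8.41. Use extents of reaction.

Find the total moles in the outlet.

Conversion of D: D consumed = 0.492 × 203.6 = 100.2 mol = 1ξ₁ + 1ξ₂.
Selectivity: 1ξ₁ / (1ξ₂) = 8.41 → ξ₁ = 8.41 ξ₂.
Substitute: (1·8.41 + 1) ξ₂ = 100.2 → ξ₂ = 10.65 mol, ξ₁ = 89.53 mol.
Outlet amounts (n = n₀ + Σ ν·ξ):
  D: 203.6 − 1(89.53) − 1(10.65) = 103.4
  A: 0 + 1(89.53) = 89.53
  F: 0 + 1(10.65) = 10.65
  C: 0 + 1(10.65) = 10.65
Total out = 103.4 + 89.53 + 10.65 + 10.65 = 214.2 mol.

214 mol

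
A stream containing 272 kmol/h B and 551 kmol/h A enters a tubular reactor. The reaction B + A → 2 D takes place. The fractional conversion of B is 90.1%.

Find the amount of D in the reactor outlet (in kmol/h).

490 kmol/h

B reacted = 0.901 × 272 = 245.1 kmol/h; ν_B = −1, so ξ = 245.1/1 = 245.1 kmol/h.
Outlet amounts (n = n₀ + ν ξ):
  B: 272 − 1(245.1) = 26.93
  A: 551 − 1(245.1) = 305.9
  D: 0 + 2(245.1) = 490.1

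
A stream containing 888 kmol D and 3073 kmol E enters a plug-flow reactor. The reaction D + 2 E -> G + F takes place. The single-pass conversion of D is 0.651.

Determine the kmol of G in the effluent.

D reacted = 0.651 × 888 = 578.1 kmol; ν_D = −1, so ξ = 578.1/1 = 578.1 kmol.
Outlet amounts (n = n₀ + ν ξ):
  D: 888 − 1(578.1) = 309.9
  E: 3073 − 2(578.1) = 1917
  G: 0 + 1(578.1) = 578.1
  F: 0 + 1(578.1) = 578.1

578 kmol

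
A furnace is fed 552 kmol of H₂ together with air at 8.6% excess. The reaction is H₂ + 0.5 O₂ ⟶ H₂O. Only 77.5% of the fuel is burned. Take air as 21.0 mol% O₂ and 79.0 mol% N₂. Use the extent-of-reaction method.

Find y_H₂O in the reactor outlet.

Stoichiometric O₂ = 0.5 × 552 = 276 kmol; O₂ fed = 276 × 1.086 = 299.7 kmol.
N₂ fed = 299.7 × 79/21 = 1128 kmol.
Fuel reacted = 0.775 × 552 → ξ = 427.8 kmol.
Outlet (n = n₀ + ν ξ):
  H₂: 552 − 1(427.8) = 124.2
  O₂: 299.7 − 0.5(427.8) = 85.84
  N₂: 1128 (inert)
  H₂O: 0 + 1(427.8) = 427.8
Total out = 1765 kmol; y_H₂O = 427.8 / 1765 = 0.2423.

0.242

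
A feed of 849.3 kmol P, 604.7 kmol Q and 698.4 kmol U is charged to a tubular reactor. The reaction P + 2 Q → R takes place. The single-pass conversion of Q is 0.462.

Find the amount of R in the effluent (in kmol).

140 kmol

Q reacted = 0.462 × 604.7 = 279.4 kmol; ν_Q = −2, so ξ = 279.4/2 = 139.7 kmol.
Outlet amounts (n = n₀ + ν ξ):
  P: 849.3 − 1(139.7) = 709.6
  Q: 604.7 − 2(139.7) = 325.3
  R: 0 + 1(139.7) = 139.7
  U: 698.4 (inert)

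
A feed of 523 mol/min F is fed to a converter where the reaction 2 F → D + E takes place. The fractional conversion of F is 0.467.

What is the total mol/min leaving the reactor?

F reacted = 0.467 × 523 = 244.2 mol/min; ν_F = −2, so ξ = 244.2/2 = 122.1 mol/min.
Outlet amounts (n = n₀ + ν ξ):
  F: 523 − 2(122.1) = 278.8
  D: 0 + 1(122.1) = 122.1
  E: 0 + 1(122.1) = 122.1
Total out = 278.8 + 122.1 + 122.1 = 523 mol/min.

523 mol/min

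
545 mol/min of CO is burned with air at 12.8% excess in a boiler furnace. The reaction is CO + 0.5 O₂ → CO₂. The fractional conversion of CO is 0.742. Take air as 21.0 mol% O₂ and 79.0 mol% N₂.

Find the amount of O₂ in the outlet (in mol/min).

105 mol/min

Stoichiometric O₂ = 0.5 × 545 = 272.5 mol/min; O₂ fed = 272.5 × 1.128 = 307.4 mol/min.
N₂ fed = 307.4 × 79/21 = 1156 mol/min.
Fuel reacted = 0.742 × 545 → ξ = 404.4 mol/min.
Outlet (n = n₀ + ν ξ):
  CO: 545 − 1(404.4) = 140.6
  O₂: 307.4 − 0.5(404.4) = 105.2
  N₂: 1156 (inert)
  CO₂: 0 + 1(404.4) = 404.4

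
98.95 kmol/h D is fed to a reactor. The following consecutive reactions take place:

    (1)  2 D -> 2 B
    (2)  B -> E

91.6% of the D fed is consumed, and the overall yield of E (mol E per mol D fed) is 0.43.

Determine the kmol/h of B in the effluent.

48.1 kmol/h

Conversion of D: D consumed = 2ξ₁ = 0.916 × 98.95 → ξ₁ = 45.32 kmol/h.
Yield of E: 1ξ₂ / 98.95 = 0.43 → ξ₂ = 42.55 kmol/h.
Outlet amounts (n = n₀ + Σ ν·ξ):
  D: 98.95 − 2(45.32) = 8.312
  B: 0 + 2(45.32) − 1(42.55) = 48.09
  E: 0 + 1(42.55) = 42.55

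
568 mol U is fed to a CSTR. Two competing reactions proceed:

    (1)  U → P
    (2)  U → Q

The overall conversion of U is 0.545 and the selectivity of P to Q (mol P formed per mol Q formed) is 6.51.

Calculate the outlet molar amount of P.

268 mol

Conversion of U: U consumed = 0.545 × 568 = 309.6 mol = 1ξ₁ + 1ξ₂.
Selectivity: 1ξ₁ / (1ξ₂) = 6.51 → ξ₁ = 6.51 ξ₂.
Substitute: (1·6.51 + 1) ξ₂ = 309.6 → ξ₂ = 41.22 mol, ξ₁ = 268.3 mol.
Outlet amounts (n = n₀ + Σ ν·ξ):
  U: 568 − 1(268.3) − 1(41.22) = 258.4
  P: 0 + 1(268.3) = 268.3
  Q: 0 + 1(41.22) = 41.22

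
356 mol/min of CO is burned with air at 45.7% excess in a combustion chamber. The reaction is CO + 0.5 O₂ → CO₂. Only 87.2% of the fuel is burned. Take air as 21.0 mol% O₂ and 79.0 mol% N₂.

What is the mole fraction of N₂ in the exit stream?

Stoichiometric O₂ = 0.5 × 356 = 178 mol/min; O₂ fed = 178 × 1.457 = 259.3 mol/min.
N₂ fed = 259.3 × 79/21 = 975.6 mol/min.
Fuel reacted = 0.872 × 356 → ξ = 310.4 mol/min.
Outlet (n = n₀ + ν ξ):
  CO: 356 − 1(310.4) = 45.57
  O₂: 259.3 − 0.5(310.4) = 104.1
  N₂: 975.6 (inert)
  CO₂: 0 + 1(310.4) = 310.4
Total out = 1436 mol/min; y_N₂ = 975.6 / 1436 = 0.6795.

0.68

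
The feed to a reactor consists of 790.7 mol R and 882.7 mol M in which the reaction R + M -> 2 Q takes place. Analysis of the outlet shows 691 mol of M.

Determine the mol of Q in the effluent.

For M: n = n₀ − 1ξ → 691 = 882.7 − 1ξ, giving ξ = 191.7 mol.
Outlet amounts (n = n₀ + ν ξ):
  R: 790.7 − 1(191.7) = 599
  M: 882.7 − 1(191.7) = 691
  Q: 0 + 2(191.7) = 383.4

383 mol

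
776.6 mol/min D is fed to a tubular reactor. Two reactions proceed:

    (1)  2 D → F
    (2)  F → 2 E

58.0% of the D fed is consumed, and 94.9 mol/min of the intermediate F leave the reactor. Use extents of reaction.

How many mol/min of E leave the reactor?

261 mol/min

Conversion of D: D consumed = 2ξ₁ = 0.58 × 776.6 → ξ₁ = 225.2 mol/min.
F balance: n_F = 0 + 1ξ₁ − 1ξ₂ = 94.9 → ξ₂ = (1·225.2 − 94.9)/1 = 130.3 mol/min.
Outlet amounts (n = n₀ + Σ ν·ξ):
  D: 776.6 − 2(225.2) = 326.2
  F: 0 + 1(225.2) − 1(130.3) = 94.9
  E: 0 + 2(130.3) = 260.6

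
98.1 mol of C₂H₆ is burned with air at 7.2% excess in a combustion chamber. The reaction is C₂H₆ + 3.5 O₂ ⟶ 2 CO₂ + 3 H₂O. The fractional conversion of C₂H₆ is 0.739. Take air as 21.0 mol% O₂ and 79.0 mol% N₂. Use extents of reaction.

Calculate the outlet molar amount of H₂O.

217 mol

Stoichiometric O₂ = 3.5 × 98.1 = 343.3 mol; O₂ fed = 343.3 × 1.072 = 368.1 mol.
N₂ fed = 368.1 × 79/21 = 1385 mol.
Fuel reacted = 0.739 × 98.1 → ξ = 72.5 mol.
Outlet (n = n₀ + ν ξ):
  C₂H₆: 98.1 − 1(72.5) = 25.6
  O₂: 368.1 − 3.5(72.5) = 114.3
  N₂: 1385 (inert)
  CO₂: 0 + 2(72.5) = 145
  H₂O: 0 + 3(72.5) = 217.5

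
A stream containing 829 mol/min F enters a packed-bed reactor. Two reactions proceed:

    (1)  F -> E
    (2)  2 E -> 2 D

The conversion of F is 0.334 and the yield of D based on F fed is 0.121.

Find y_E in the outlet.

Conversion of F: F consumed = 1ξ₁ = 0.334 × 829 → ξ₁ = 276.9 mol/min.
Yield of D: 2ξ₂ / 829 = 0.121 → ξ₂ = 50.15 mol/min.
Outlet amounts (n = n₀ + Σ ν·ξ):
  F: 829 − 1(276.9) = 552.1
  E: 0 + 1(276.9) − 2(50.15) = 176.6
  D: 0 + 2(50.15) = 100.3
Total out = 829 mol/min; y_E = 176.6 / 829 = 0.213.

0.213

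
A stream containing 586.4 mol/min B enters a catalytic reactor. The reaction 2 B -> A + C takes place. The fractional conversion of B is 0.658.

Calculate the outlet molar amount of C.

B reacted = 0.658 × 586.4 = 385.9 mol/min; ν_B = −2, so ξ = 385.9/2 = 192.9 mol/min.
Outlet amounts (n = n₀ + ν ξ):
  B: 586.4 − 2(192.9) = 200.5
  A: 0 + 1(192.9) = 192.9
  C: 0 + 1(192.9) = 192.9

193 mol/min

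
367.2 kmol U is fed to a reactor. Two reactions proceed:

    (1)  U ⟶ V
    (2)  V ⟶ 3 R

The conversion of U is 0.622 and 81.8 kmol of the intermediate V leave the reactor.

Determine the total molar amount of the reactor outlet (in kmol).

Conversion of U: U consumed = 1ξ₁ = 0.622 × 367.2 → ξ₁ = 228.4 kmol.
V balance: n_V = 0 + 1ξ₁ − 1ξ₂ = 81.8 → ξ₂ = (1·228.4 − 81.8)/1 = 146.6 kmol.
Outlet amounts (n = n₀ + Σ ν·ξ):
  U: 367.2 − 1(228.4) = 138.8
  V: 0 + 1(228.4) − 1(146.6) = 81.8
  R: 0 + 3(146.6) = 439.8
Total out = 138.8 + 81.8 + 439.8 = 660.4 kmol.

660 kmol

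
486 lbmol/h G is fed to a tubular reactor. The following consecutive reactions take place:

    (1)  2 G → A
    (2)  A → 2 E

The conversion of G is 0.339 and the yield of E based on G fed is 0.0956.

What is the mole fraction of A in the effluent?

Conversion of G: G consumed = 2ξ₁ = 0.339 × 486 → ξ₁ = 82.38 lbmol/h.
Yield of E: 2ξ₂ / 486 = 0.0956 → ξ₂ = 23.23 lbmol/h.
Outlet amounts (n = n₀ + Σ ν·ξ):
  G: 486 − 2(82.38) = 321.2
  A: 0 + 1(82.38) − 1(23.23) = 59.15
  E: 0 + 2(23.23) = 46.46
Total out = 426.9 lbmol/h; y_A = 59.15 / 426.9 = 0.1386.

0.139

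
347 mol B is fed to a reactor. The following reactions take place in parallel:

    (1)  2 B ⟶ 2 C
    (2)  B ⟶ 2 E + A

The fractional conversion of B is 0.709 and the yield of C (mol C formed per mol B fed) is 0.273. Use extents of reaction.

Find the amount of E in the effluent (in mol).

303 mol

Yield of C: 2ξ₁ / 347 = 0.273 → ξ₁ = 47.37 mol.
Conversion of B: 2ξ₁ + 1ξ₂ = 0.709 × 347 = 246 → ξ₂ = 151.3 mol.
Outlet amounts (n = n₀ + Σ ν·ξ):
  B: 347 − 2(47.37) − 1(151.3) = 101
  C: 0 + 2(47.37) = 94.73
  E: 0 + 2(151.3) = 302.6
  A: 0 + 1(151.3) = 151.3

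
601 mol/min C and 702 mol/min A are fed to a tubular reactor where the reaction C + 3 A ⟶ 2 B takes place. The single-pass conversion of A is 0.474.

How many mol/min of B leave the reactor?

A reacted = 0.474 × 702 = 332.7 mol/min; ν_A = −3, so ξ = 332.7/3 = 110.9 mol/min.
Outlet amounts (n = n₀ + ν ξ):
  C: 601 − 1(110.9) = 490.1
  A: 702 − 3(110.9) = 369.3
  B: 0 + 2(110.9) = 221.8

222 mol/min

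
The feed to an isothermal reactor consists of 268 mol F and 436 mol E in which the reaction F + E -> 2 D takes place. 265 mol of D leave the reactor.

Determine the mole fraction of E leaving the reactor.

For D: n = n₀ + 2ξ → 265 = 0 + 2ξ, giving ξ = 132.5 mol.
Outlet amounts (n = n₀ + ν ξ):
  F: 268 − 1(132.5) = 135.5
  E: 436 − 1(132.5) = 303.5
  D: 0 + 2(132.5) = 265
Total out = 704 mol; y_E = 303.5 / 704 = 0.4311.

0.431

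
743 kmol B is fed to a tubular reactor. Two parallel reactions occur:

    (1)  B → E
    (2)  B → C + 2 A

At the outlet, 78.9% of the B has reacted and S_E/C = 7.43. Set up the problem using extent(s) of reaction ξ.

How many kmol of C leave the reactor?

69.5 kmol

Conversion of B: B consumed = 0.789 × 743 = 586.2 kmol = 1ξ₁ + 1ξ₂.
Selectivity: 1ξ₁ / (1ξ₂) = 7.43 → ξ₁ = 7.43 ξ₂.
Substitute: (1·7.43 + 1) ξ₂ = 586.2 → ξ₂ = 69.54 kmol, ξ₁ = 516.7 kmol.
Outlet amounts (n = n₀ + Σ ν·ξ):
  B: 743 − 1(516.7) − 1(69.54) = 156.8
  E: 0 + 1(516.7) = 516.7
  C: 0 + 1(69.54) = 69.54
  A: 0 + 2(69.54) = 139.1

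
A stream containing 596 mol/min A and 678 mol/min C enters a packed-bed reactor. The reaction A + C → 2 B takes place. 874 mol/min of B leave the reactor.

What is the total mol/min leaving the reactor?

1270 mol/min

For B: n = n₀ + 2ξ → 874 = 0 + 2ξ, giving ξ = 437 mol/min.
Outlet amounts (n = n₀ + ν ξ):
  A: 596 − 1(437) = 159
  C: 678 − 1(437) = 241
  B: 0 + 2(437) = 874
Total out = 159 + 241 + 874 = 1274 mol/min.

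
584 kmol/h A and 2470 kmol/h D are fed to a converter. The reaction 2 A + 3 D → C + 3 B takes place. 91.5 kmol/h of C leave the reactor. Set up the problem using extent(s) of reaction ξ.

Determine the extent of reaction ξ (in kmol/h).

ξ = 91.5 kmol/h

For C: n = n₀ + 1ξ → 91.5 = 0 + 1ξ, giving ξ = 91.5 kmol/h.
Outlet amounts (n = n₀ + ν ξ):
  A: 584 − 2(91.5) = 401
  D: 2470 − 3(91.5) = 2196
  C: 0 + 1(91.5) = 91.5
  B: 0 + 3(91.5) = 274.5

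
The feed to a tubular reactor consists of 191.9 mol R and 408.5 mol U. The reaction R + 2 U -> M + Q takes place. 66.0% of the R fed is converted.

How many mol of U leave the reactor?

R reacted = 0.66 × 191.9 = 126.7 mol; ν_R = −1, so ξ = 126.7/1 = 126.7 mol.
Outlet amounts (n = n₀ + ν ξ):
  R: 191.9 − 1(126.7) = 65.25
  U: 408.5 − 2(126.7) = 155.2
  M: 0 + 1(126.7) = 126.7
  Q: 0 + 1(126.7) = 126.7

155 mol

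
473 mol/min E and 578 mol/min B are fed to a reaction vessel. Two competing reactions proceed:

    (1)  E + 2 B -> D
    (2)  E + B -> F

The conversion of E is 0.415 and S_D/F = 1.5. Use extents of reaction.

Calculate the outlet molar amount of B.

264 mol/min

Conversion of E: E consumed = 0.415 × 473 = 196.3 mol/min = 1ξ₁ + 1ξ₂.
Selectivity: 1ξ₁ / (1ξ₂) = 1.5 → ξ₁ = 1.5 ξ₂.
Substitute: (1·1.5 + 1) ξ₂ = 196.3 → ξ₂ = 78.52 mol/min, ξ₁ = 117.8 mol/min.
Outlet amounts (n = n₀ + Σ ν·ξ):
  E: 473 − 1(117.8) − 1(78.52) = 276.7
  B: 578 − 2(117.8) − 1(78.52) = 263.9
  D: 0 + 1(117.8) = 117.8
  F: 0 + 1(78.52) = 78.52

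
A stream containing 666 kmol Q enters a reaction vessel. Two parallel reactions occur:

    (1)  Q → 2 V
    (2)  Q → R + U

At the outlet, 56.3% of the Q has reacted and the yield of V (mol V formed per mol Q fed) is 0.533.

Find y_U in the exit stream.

0.19

Yield of V: 2ξ₁ / 666 = 0.533 → ξ₁ = 177.5 kmol.
Conversion of Q: 1ξ₁ + 1ξ₂ = 0.563 × 666 = 375 → ξ₂ = 197.5 kmol.
Outlet amounts (n = n₀ + Σ ν·ξ):
  Q: 666 − 1(177.5) − 1(197.5) = 291
  V: 0 + 2(177.5) = 355
  R: 0 + 1(197.5) = 197.5
  U: 0 + 1(197.5) = 197.5
Total out = 1041 kmol; y_U = 197.5 / 1041 = 0.1897.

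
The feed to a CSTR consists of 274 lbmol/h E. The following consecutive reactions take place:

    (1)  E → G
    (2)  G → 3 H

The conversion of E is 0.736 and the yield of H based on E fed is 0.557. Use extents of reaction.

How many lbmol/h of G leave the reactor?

151 lbmol/h

Conversion of E: E consumed = 1ξ₁ = 0.736 × 274 → ξ₁ = 201.7 lbmol/h.
Yield of H: 3ξ₂ / 274 = 0.557 → ξ₂ = 50.87 lbmol/h.
Outlet amounts (n = n₀ + Σ ν·ξ):
  E: 274 − 1(201.7) = 72.34
  G: 0 + 1(201.7) − 1(50.87) = 150.8
  H: 0 + 3(50.87) = 152.6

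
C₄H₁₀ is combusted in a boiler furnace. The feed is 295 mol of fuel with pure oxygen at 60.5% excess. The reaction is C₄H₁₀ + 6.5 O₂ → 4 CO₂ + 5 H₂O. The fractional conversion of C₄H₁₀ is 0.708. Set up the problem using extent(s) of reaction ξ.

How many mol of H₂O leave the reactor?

Stoichiometric O₂ = 6.5 × 295 = 1918 mol; O₂ fed = 1918 × 1.605 = 3078 mol.
Fuel reacted = 0.708 × 295 → ξ = 208.9 mol.
Outlet (n = n₀ + ν ξ):
  C₄H₁₀: 295 − 1(208.9) = 86.14
  O₂: 3078 − 6.5(208.9) = 1720
  CO₂: 0 + 4(208.9) = 835.4
  H₂O: 0 + 5(208.9) = 1044

1040 mol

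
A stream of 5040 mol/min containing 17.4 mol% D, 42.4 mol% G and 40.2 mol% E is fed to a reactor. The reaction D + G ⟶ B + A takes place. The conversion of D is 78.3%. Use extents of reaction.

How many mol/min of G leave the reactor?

1450 mol/min

D reacted = 0.783 × 877 = 686.7 mol/min; ν_D = −1, so ξ = 686.7/1 = 686.7 mol/min.
Outlet amounts (n = n₀ + ν ξ):
  D: 877 − 1(686.7) = 190.3
  G: 2137 − 1(686.7) = 1450
  B: 0 + 1(686.7) = 686.7
  A: 0 + 1(686.7) = 686.7
  E: 2026 (inert)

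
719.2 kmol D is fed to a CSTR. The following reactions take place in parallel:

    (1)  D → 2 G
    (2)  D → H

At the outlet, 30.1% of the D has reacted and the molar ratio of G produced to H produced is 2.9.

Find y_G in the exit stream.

Conversion of D: D consumed = 0.301 × 719.2 = 216.5 kmol = 1ξ₁ + 1ξ₂.
Selectivity: 2ξ₁ / (1ξ₂) = 2.9 → ξ₁ = 1.45 ξ₂.
Substitute: (1·1.45 + 1) ξ₂ = 216.5 → ξ₂ = 88.36 kmol, ξ₁ = 128.1 kmol.
Outlet amounts (n = n₀ + Σ ν·ξ):
  D: 719.2 − 1(128.1) − 1(88.36) = 502.7
  G: 0 + 2(128.1) = 256.2
  H: 0 + 1(88.36) = 88.36
Total out = 847.3 kmol; y_G = 256.2 / 847.3 = 0.3024.

0.302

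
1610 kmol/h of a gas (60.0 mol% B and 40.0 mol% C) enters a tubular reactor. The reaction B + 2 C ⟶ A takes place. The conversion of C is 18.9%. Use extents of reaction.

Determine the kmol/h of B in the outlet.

905 kmol/h

C reacted = 0.189 × 644 = 121.7 kmol/h; ν_C = −2, so ξ = 121.7/2 = 60.86 kmol/h.
Outlet amounts (n = n₀ + ν ξ):
  B: 966 − 1(60.86) = 905.1
  C: 644 − 2(60.86) = 522.3
  A: 0 + 1(60.86) = 60.86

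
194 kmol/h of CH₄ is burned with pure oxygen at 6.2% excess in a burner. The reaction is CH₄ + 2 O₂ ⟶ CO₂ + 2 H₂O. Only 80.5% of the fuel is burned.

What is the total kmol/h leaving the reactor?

606 kmol/h

Stoichiometric O₂ = 2 × 194 = 388 kmol/h; O₂ fed = 388 × 1.062 = 412.1 kmol/h.
Fuel reacted = 0.805 × 194 → ξ = 156.2 kmol/h.
Outlet (n = n₀ + ν ξ):
  CH₄: 194 − 1(156.2) = 37.83
  O₂: 412.1 − 2(156.2) = 99.72
  CO₂: 0 + 1(156.2) = 156.2
  H₂O: 0 + 2(156.2) = 312.3
Total out = 37.83 + 99.72 + 156.2 + 312.3 = 606.1 kmol/h.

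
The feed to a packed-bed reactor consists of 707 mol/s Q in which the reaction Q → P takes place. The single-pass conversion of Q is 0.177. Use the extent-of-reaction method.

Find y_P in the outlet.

Q reacted = 0.177 × 707 = 125.1 mol/s; ν_Q = −1, so ξ = 125.1/1 = 125.1 mol/s.
Outlet amounts (n = n₀ + ν ξ):
  Q: 707 − 1(125.1) = 581.9
  P: 0 + 1(125.1) = 125.1
Total out = 707 mol/s; y_P = 125.1 / 707 = 0.177.

0.177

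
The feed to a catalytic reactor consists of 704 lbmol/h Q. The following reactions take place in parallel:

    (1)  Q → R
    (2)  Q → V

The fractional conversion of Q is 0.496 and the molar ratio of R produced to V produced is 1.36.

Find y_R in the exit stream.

0.286

Conversion of Q: Q consumed = 0.496 × 704 = 349.2 lbmol/h = 1ξ₁ + 1ξ₂.
Selectivity: 1ξ₁ / (1ξ₂) = 1.36 → ξ₁ = 1.36 ξ₂.
Substitute: (1·1.36 + 1) ξ₂ = 349.2 → ξ₂ = 148 lbmol/h, ξ₁ = 201.2 lbmol/h.
Outlet amounts (n = n₀ + Σ ν·ξ):
  Q: 704 − 1(201.2) − 1(148) = 354.8
  R: 0 + 1(201.2) = 201.2
  V: 0 + 1(148) = 148
Total out = 704 lbmol/h; y_R = 201.2 / 704 = 0.2858.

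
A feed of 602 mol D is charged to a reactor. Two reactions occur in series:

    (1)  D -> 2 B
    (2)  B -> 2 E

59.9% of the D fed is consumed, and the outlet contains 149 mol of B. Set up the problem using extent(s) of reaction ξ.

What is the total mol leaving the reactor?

1530 mol

Conversion of D: D consumed = 1ξ₁ = 0.599 × 602 → ξ₁ = 360.6 mol.
B balance: n_B = 0 + 2ξ₁ − 1ξ₂ = 149 → ξ₂ = (2·360.6 − 149)/1 = 572.2 mol.
Outlet amounts (n = n₀ + Σ ν·ξ):
  D: 602 − 1(360.6) = 241.4
  B: 0 + 2(360.6) − 1(572.2) = 149
  E: 0 + 2(572.2) = 1144
Total out = 241.4 + 149 + 1144 = 1535 mol.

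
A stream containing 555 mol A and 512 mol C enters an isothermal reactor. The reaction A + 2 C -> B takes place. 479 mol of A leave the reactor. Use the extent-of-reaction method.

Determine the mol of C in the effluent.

360 mol

For A: n = n₀ − 1ξ → 479 = 555 − 1ξ, giving ξ = 76 mol.
Outlet amounts (n = n₀ + ν ξ):
  A: 555 − 1(76) = 479
  C: 512 − 2(76) = 360
  B: 0 + 1(76) = 76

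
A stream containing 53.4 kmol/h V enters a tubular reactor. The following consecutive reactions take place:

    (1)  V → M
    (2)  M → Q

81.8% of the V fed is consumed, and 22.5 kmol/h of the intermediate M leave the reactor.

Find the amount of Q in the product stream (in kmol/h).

21.2 kmol/h

Conversion of V: V consumed = 1ξ₁ = 0.818 × 53.4 → ξ₁ = 43.68 kmol/h.
M balance: n_M = 0 + 1ξ₁ − 1ξ₂ = 22.5 → ξ₂ = (1·43.68 − 22.5)/1 = 21.18 kmol/h.
Outlet amounts (n = n₀ + Σ ν·ξ):
  V: 53.4 − 1(43.68) = 9.719
  M: 0 + 1(43.68) − 1(21.18) = 22.5
  Q: 0 + 1(21.18) = 21.18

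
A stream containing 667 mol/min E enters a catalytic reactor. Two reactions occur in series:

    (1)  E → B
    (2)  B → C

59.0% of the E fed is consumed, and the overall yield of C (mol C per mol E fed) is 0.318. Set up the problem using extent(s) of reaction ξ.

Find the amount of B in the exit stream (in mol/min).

181 mol/min

Conversion of E: E consumed = 1ξ₁ = 0.59 × 667 → ξ₁ = 393.5 mol/min.
Yield of C: 1ξ₂ / 667 = 0.318 → ξ₂ = 212.1 mol/min.
Outlet amounts (n = n₀ + Σ ν·ξ):
  E: 667 − 1(393.5) = 273.5
  B: 0 + 1(393.5) − 1(212.1) = 181.4
  C: 0 + 1(212.1) = 212.1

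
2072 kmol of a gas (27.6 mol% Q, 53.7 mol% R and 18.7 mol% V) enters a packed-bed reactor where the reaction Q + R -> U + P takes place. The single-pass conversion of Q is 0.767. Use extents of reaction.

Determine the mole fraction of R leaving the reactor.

0.325

Q reacted = 0.767 × 571.9 = 438.6 kmol; ν_Q = −1, so ξ = 438.6/1 = 438.6 kmol.
Outlet amounts (n = n₀ + ν ξ):
  Q: 571.9 − 1(438.6) = 133.2
  R: 1113 − 1(438.6) = 674
  U: 0 + 1(438.6) = 438.6
  P: 0 + 1(438.6) = 438.6
  V: 387.5 (inert)
Total out = 2072 kmol; y_R = 674 / 2072 = 0.3253.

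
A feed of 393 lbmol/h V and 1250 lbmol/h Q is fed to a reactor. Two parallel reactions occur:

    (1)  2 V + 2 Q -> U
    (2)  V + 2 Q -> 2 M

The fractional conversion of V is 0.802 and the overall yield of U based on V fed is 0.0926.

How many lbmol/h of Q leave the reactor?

692 lbmol/h

Yield of U: 1ξ₁ / 393 = 0.0926 → ξ₁ = 36.39 lbmol/h.
Conversion of V: 2ξ₁ + 1ξ₂ = 0.802 × 393 = 315.2 → ξ₂ = 242.4 lbmol/h.
Outlet amounts (n = n₀ + Σ ν·ξ):
  V: 393 − 2(36.39) − 1(242.4) = 77.81
  Q: 1250 − 2(36.39) − 2(242.4) = 692.4
  U: 0 + 1(36.39) = 36.39
  M: 0 + 2(242.4) = 484.8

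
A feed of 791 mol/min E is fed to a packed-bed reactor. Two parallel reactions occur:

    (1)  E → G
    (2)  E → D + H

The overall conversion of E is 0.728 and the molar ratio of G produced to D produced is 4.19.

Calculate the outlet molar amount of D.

Conversion of E: E consumed = 0.728 × 791 = 575.8 mol/min = 1ξ₁ + 1ξ₂.
Selectivity: 1ξ₁ / (1ξ₂) = 4.19 → ξ₁ = 4.19 ξ₂.
Substitute: (1·4.19 + 1) ξ₂ = 575.8 → ξ₂ = 111 mol/min, ξ₁ = 464.9 mol/min.
Outlet amounts (n = n₀ + Σ ν·ξ):
  E: 791 − 1(464.9) − 1(111) = 215.2
  G: 0 + 1(464.9) = 464.9
  D: 0 + 1(111) = 111
  H: 0 + 1(111) = 111

111 mol/min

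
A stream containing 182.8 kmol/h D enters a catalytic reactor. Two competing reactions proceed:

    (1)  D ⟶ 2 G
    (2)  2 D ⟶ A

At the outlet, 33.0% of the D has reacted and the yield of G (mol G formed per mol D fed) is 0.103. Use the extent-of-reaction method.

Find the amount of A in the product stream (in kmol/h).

25.5 kmol/h

Yield of G: 2ξ₁ / 182.8 = 0.103 → ξ₁ = 9.414 kmol/h.
Conversion of D: 1ξ₁ + 2ξ₂ = 0.33 × 182.8 = 60.32 → ξ₂ = 25.45 kmol/h.
Outlet amounts (n = n₀ + Σ ν·ξ):
  D: 182.8 − 1(9.414) − 2(25.45) = 122.5
  G: 0 + 2(9.414) = 18.83
  A: 0 + 1(25.45) = 25.45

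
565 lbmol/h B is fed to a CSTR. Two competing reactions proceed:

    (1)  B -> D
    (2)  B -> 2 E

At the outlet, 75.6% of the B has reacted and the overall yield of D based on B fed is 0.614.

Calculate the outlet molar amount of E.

Yield of D: 1ξ₁ / 565 = 0.614 → ξ₁ = 346.9 lbmol/h.
Conversion of B: 1ξ₁ + 1ξ₂ = 0.756 × 565 = 427.1 → ξ₂ = 80.23 lbmol/h.
Outlet amounts (n = n₀ + Σ ν·ξ):
  B: 565 − 1(346.9) − 1(80.23) = 137.9
  D: 0 + 1(346.9) = 346.9
  E: 0 + 2(80.23) = 160.5

160 lbmol/h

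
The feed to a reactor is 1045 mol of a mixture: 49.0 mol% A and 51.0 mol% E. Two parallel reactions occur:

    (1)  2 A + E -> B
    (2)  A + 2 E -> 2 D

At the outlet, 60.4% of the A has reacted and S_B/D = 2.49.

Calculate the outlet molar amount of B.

141 mol

Conversion of A: A consumed = 0.604 × 512 = 309.3 mol = 2ξ₁ + 1ξ₂.
Selectivity: 1ξ₁ / (2ξ₂) = 2.49 → ξ₁ = 4.98 ξ₂.
Substitute: (2·4.98 + 1) ξ₂ = 309.3 → ξ₂ = 28.22 mol, ξ₁ = 140.5 mol.
Outlet amounts (n = n₀ + Σ ν·ξ):
  A: 512 − 2(140.5) − 1(28.22) = 202.8
  E: 533 − 1(140.5) − 2(28.22) = 336
  B: 0 + 1(140.5) = 140.5
  D: 0 + 2(28.22) = 56.44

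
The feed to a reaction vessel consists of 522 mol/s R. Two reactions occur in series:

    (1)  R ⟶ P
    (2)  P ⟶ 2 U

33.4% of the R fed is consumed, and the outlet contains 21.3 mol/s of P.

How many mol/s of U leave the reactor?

Conversion of R: R consumed = 1ξ₁ = 0.334 × 522 → ξ₁ = 174.3 mol/s.
P balance: n_P = 0 + 1ξ₁ − 1ξ₂ = 21.3 → ξ₂ = (1·174.3 − 21.3)/1 = 153 mol/s.
Outlet amounts (n = n₀ + Σ ν·ξ):
  R: 522 − 1(174.3) = 347.7
  P: 0 + 1(174.3) − 1(153) = 21.3
  U: 0 + 2(153) = 306.1

306 mol/s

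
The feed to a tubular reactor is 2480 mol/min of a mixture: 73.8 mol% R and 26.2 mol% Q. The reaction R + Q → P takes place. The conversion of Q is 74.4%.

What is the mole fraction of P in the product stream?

Q reacted = 0.744 × 649.8 = 483.4 mol/min; ν_Q = −1, so ξ = 483.4/1 = 483.4 mol/min.
Outlet amounts (n = n₀ + ν ξ):
  R: 1830 − 1(483.4) = 1347
  Q: 649.8 − 1(483.4) = 166.3
  P: 0 + 1(483.4) = 483.4
Total out = 1997 mol/min; y_P = 483.4 / 1997 = 0.2421.

0.242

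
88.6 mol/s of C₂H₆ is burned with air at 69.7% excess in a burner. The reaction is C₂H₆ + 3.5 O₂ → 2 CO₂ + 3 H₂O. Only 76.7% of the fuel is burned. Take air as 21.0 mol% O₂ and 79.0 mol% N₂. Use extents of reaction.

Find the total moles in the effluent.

2630 mol/s

Stoichiometric O₂ = 3.5 × 88.6 = 310.1 mol/s; O₂ fed = 310.1 × 1.697 = 526.2 mol/s.
N₂ fed = 526.2 × 79/21 = 1980 mol/s.
Fuel reacted = 0.767 × 88.6 → ξ = 67.96 mol/s.
Outlet (n = n₀ + ν ξ):
  C₂H₆: 88.6 − 1(67.96) = 20.64
  O₂: 526.2 − 3.5(67.96) = 288.4
  N₂: 1980 (inert)
  CO₂: 0 + 2(67.96) = 135.9
  H₂O: 0 + 3(67.96) = 203.9
Total out = 20.64 + 288.4 + 1980 + 135.9 + 203.9 = 2628 mol/s.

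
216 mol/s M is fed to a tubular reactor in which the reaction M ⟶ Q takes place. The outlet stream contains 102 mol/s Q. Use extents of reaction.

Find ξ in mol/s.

For Q: n = n₀ + 1ξ → 102 = 0 + 1ξ, giving ξ = 102 mol/s.
Outlet amounts (n = n₀ + ν ξ):
  M: 216 − 1(102) = 114
  Q: 0 + 1(102) = 102

ξ = 102 mol/s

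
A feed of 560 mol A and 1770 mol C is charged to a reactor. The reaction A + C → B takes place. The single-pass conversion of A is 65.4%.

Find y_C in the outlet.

0.715

A reacted = 0.654 × 560 = 366.2 mol; ν_A = −1, so ξ = 366.2/1 = 366.2 mol.
Outlet amounts (n = n₀ + ν ξ):
  A: 560 − 1(366.2) = 193.8
  C: 1770 − 1(366.2) = 1404
  B: 0 + 1(366.2) = 366.2
Total out = 1964 mol; y_C = 1404 / 1964 = 0.7148.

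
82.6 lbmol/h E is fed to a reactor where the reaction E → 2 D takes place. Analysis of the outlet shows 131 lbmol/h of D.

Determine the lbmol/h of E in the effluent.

17.1 lbmol/h

For D: n = n₀ + 2ξ → 131 = 0 + 2ξ, giving ξ = 65.5 lbmol/h.
Outlet amounts (n = n₀ + ν ξ):
  E: 82.6 − 1(65.5) = 17.1
  D: 0 + 2(65.5) = 131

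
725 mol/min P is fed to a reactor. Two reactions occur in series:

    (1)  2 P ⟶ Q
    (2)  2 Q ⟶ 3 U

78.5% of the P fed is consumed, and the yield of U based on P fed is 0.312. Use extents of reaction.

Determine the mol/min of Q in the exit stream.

134 mol/min

Conversion of P: P consumed = 2ξ₁ = 0.785 × 725 → ξ₁ = 284.6 mol/min.
Yield of U: 3ξ₂ / 725 = 0.312 → ξ₂ = 75.4 mol/min.
Outlet amounts (n = n₀ + Σ ν·ξ):
  P: 725 − 2(284.6) = 155.9
  Q: 0 + 1(284.6) − 2(75.4) = 133.8
  U: 0 + 3(75.4) = 226.2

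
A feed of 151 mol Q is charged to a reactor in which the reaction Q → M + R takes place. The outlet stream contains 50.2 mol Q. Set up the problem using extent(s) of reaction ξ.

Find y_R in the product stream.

For Q: n = n₀ − 1ξ → 50.2 = 151 − 1ξ, giving ξ = 100.8 mol.
Outlet amounts (n = n₀ + ν ξ):
  Q: 151 − 1(100.8) = 50.2
  M: 0 + 1(100.8) = 100.8
  R: 0 + 1(100.8) = 100.8
Total out = 251.8 mol; y_R = 100.8 / 251.8 = 0.4003.

0.4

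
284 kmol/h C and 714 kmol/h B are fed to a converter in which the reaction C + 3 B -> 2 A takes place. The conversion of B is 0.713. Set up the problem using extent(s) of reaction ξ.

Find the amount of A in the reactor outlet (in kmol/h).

B reacted = 0.713 × 714 = 509.1 kmol/h; ν_B = −3, so ξ = 509.1/3 = 169.7 kmol/h.
Outlet amounts (n = n₀ + ν ξ):
  C: 284 − 1(169.7) = 114.3
  B: 714 − 3(169.7) = 204.9
  A: 0 + 2(169.7) = 339.4

339 kmol/h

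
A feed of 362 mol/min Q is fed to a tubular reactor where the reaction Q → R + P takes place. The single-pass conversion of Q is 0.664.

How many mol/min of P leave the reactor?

Q reacted = 0.664 × 362 = 240.4 mol/min; ν_Q = −1, so ξ = 240.4/1 = 240.4 mol/min.
Outlet amounts (n = n₀ + ν ξ):
  Q: 362 − 1(240.4) = 121.6
  R: 0 + 1(240.4) = 240.4
  P: 0 + 1(240.4) = 240.4

240 mol/min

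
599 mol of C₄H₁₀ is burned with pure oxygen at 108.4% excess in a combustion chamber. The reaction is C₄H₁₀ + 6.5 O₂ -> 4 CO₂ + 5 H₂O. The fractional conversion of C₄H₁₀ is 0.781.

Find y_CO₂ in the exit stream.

Stoichiometric O₂ = 6.5 × 599 = 3894 mol; O₂ fed = 3894 × 2.084 = 8114 mol.
Fuel reacted = 0.781 × 599 → ξ = 467.8 mol.
Outlet (n = n₀ + ν ξ):
  C₄H₁₀: 599 − 1(467.8) = 131.2
  O₂: 8114 − 6.5(467.8) = 5073
  CO₂: 0 + 4(467.8) = 1871
  H₂O: 0 + 5(467.8) = 2339
Total out = 9415 mol; y_CO₂ = 1871 / 9415 = 0.1988.

0.199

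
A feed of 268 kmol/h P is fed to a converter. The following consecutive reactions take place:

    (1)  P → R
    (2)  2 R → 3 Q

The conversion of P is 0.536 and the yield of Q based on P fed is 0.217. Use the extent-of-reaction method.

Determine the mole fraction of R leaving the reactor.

0.365

Conversion of P: P consumed = 1ξ₁ = 0.536 × 268 → ξ₁ = 143.6 kmol/h.
Yield of Q: 3ξ₂ / 268 = 0.217 → ξ₂ = 19.39 kmol/h.
Outlet amounts (n = n₀ + Σ ν·ξ):
  P: 268 − 1(143.6) = 124.4
  R: 0 + 1(143.6) − 2(19.39) = 104.9
  Q: 0 + 3(19.39) = 58.16
Total out = 287.4 kmol/h; y_R = 104.9 / 287.4 = 0.3649.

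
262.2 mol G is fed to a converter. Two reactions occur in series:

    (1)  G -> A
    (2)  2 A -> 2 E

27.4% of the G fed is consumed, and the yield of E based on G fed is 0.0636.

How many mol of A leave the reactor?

55.2 mol

Conversion of G: G consumed = 1ξ₁ = 0.274 × 262.2 → ξ₁ = 71.84 mol.
Yield of E: 2ξ₂ / 262.2 = 0.0636 → ξ₂ = 8.338 mol.
Outlet amounts (n = n₀ + Σ ν·ξ):
  G: 262.2 − 1(71.84) = 190.4
  A: 0 + 1(71.84) − 2(8.338) = 55.17
  E: 0 + 2(8.338) = 16.68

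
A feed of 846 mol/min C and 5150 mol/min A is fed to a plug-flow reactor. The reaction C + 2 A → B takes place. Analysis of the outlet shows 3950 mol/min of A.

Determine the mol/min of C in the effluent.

246 mol/min

For A: n = n₀ − 2ξ → 3950 = 5150 − 2ξ, giving ξ = 600 mol/min.
Outlet amounts (n = n₀ + ν ξ):
  C: 846 − 1(600) = 246
  A: 5150 − 2(600) = 3950
  B: 0 + 1(600) = 600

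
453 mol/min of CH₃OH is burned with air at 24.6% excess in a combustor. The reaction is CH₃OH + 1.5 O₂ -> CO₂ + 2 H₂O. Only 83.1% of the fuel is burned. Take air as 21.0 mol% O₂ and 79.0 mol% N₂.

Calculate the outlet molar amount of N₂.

3190 mol/min

Stoichiometric O₂ = 1.5 × 453 = 679.5 mol/min; O₂ fed = 679.5 × 1.246 = 846.7 mol/min.
N₂ fed = 846.7 × 79/21 = 3185 mol/min.
Fuel reacted = 0.831 × 453 → ξ = 376.4 mol/min.
Outlet (n = n₀ + ν ξ):
  CH₃OH: 453 − 1(376.4) = 76.56
  O₂: 846.7 − 1.5(376.4) = 282
  N₂: 3185 (inert)
  CO₂: 0 + 1(376.4) = 376.4
  H₂O: 0 + 2(376.4) = 752.9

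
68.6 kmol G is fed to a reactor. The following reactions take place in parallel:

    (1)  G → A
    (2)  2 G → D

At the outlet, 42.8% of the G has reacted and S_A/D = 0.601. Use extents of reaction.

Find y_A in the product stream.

Conversion of G: G consumed = 0.428 × 68.6 = 29.36 kmol = 1ξ₁ + 2ξ₂.
Selectivity: 1ξ₁ / (1ξ₂) = 0.601 → ξ₁ = 0.601 ξ₂.
Substitute: (1·0.601 + 2) ξ₂ = 29.36 → ξ₂ = 11.29 kmol, ξ₁ = 6.784 kmol.
Outlet amounts (n = n₀ + Σ ν·ξ):
  G: 68.6 − 1(6.784) − 2(11.29) = 39.24
  A: 0 + 1(6.784) = 6.784
  D: 0 + 1(11.29) = 11.29
Total out = 57.31 kmol; y_A = 6.784 / 57.31 = 0.1184.

0.118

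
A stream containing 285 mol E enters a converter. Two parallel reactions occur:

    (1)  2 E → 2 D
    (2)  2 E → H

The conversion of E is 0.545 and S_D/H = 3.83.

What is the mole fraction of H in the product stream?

0.103

Conversion of E: E consumed = 0.545 × 285 = 155.3 mol = 2ξ₁ + 2ξ₂.
Selectivity: 2ξ₁ / (1ξ₂) = 3.83 → ξ₁ = 1.915 ξ₂.
Substitute: (2·1.915 + 2) ξ₂ = 155.3 → ξ₂ = 26.64 mol, ξ₁ = 51.02 mol.
Outlet amounts (n = n₀ + Σ ν·ξ):
  E: 285 − 2(51.02) − 2(26.64) = 129.7
  D: 0 + 2(51.02) = 102
  H: 0 + 1(26.64) = 26.64
Total out = 258.4 mol; y_H = 26.64 / 258.4 = 0.1031.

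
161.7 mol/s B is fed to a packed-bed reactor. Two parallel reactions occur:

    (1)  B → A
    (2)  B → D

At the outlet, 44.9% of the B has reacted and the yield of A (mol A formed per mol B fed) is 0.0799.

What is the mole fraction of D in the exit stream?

0.369

Yield of A: 1ξ₁ / 161.7 = 0.0799 → ξ₁ = 12.92 mol/s.
Conversion of B: 1ξ₁ + 1ξ₂ = 0.449 × 161.7 = 72.6 → ξ₂ = 59.68 mol/s.
Outlet amounts (n = n₀ + Σ ν·ξ):
  B: 161.7 − 1(12.92) − 1(59.68) = 89.1
  A: 0 + 1(12.92) = 12.92
  D: 0 + 1(59.68) = 59.68
Total out = 161.7 mol/s; y_D = 59.68 / 161.7 = 0.3691.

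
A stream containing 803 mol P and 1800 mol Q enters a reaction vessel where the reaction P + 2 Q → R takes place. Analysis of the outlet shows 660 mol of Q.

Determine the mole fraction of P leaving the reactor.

For Q: n = n₀ − 2ξ → 660 = 1800 − 2ξ, giving ξ = 570 mol.
Outlet amounts (n = n₀ + ν ξ):
  P: 803 − 1(570) = 233
  Q: 1800 − 2(570) = 660
  R: 0 + 1(570) = 570
Total out = 1463 mol; y_P = 233 / 1463 = 0.1593.

0.159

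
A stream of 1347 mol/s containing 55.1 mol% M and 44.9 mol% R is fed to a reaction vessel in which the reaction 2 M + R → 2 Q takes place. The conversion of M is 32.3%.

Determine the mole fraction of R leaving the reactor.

M reacted = 0.323 × 742.2 = 239.7 mol/s; ν_M = −2, so ξ = 239.7/2 = 119.9 mol/s.
Outlet amounts (n = n₀ + ν ξ):
  M: 742.2 − 2(119.9) = 502.5
  R: 604.8 − 1(119.9) = 484.9
  Q: 0 + 2(119.9) = 239.7
Total out = 1227 mol/s; y_R = 484.9 / 1227 = 0.3952.

0.395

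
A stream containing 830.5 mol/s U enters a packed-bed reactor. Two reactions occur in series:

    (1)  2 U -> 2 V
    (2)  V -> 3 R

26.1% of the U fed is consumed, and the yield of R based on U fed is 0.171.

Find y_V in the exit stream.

0.183

Conversion of U: U consumed = 2ξ₁ = 0.261 × 830.5 → ξ₁ = 108.4 mol/s.
Yield of R: 3ξ₂ / 830.5 = 0.171 → ξ₂ = 47.34 mol/s.
Outlet amounts (n = n₀ + Σ ν·ξ):
  U: 830.5 − 2(108.4) = 613.7
  V: 0 + 2(108.4) − 1(47.34) = 169.4
  R: 0 + 3(47.34) = 142
Total out = 925.2 mol/s; y_V = 169.4 / 925.2 = 0.1831.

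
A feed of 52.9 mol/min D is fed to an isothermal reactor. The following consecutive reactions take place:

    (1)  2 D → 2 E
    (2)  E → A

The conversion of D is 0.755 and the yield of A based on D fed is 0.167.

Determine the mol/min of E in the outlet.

31.1 mol/min

Conversion of D: D consumed = 2ξ₁ = 0.755 × 52.9 → ξ₁ = 19.97 mol/min.
Yield of A: 1ξ₂ / 52.9 = 0.167 → ξ₂ = 8.834 mol/min.
Outlet amounts (n = n₀ + Σ ν·ξ):
  D: 52.9 − 2(19.97) = 12.96
  E: 0 + 2(19.97) − 1(8.834) = 31.11
  A: 0 + 1(8.834) = 8.834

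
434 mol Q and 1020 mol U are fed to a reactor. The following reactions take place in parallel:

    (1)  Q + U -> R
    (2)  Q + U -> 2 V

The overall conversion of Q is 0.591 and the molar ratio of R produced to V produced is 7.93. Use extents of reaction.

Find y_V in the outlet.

Conversion of Q: Q consumed = 0.591 × 434 = 256.5 mol = 1ξ₁ + 1ξ₂.
Selectivity: 1ξ₁ / (2ξ₂) = 7.93 → ξ₁ = 15.86 ξ₂.
Substitute: (1·15.86 + 1) ξ₂ = 256.5 → ξ₂ = 15.21 mol, ξ₁ = 241.3 mol.
Outlet amounts (n = n₀ + Σ ν·ξ):
  Q: 434 − 1(241.3) − 1(15.21) = 177.5
  U: 1020 − 1(241.3) − 1(15.21) = 763.5
  R: 0 + 1(241.3) = 241.3
  V: 0 + 2(15.21) = 30.43
Total out = 1213 mol; y_V = 30.43 / 1213 = 0.02509.

0.0251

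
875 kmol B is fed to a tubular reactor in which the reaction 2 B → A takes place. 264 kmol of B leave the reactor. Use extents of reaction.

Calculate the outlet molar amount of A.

For B: n = n₀ − 2ξ → 264 = 875 − 2ξ, giving ξ = 305.5 kmol.
Outlet amounts (n = n₀ + ν ξ):
  B: 875 − 2(305.5) = 264
  A: 0 + 1(305.5) = 305.5

306 kmol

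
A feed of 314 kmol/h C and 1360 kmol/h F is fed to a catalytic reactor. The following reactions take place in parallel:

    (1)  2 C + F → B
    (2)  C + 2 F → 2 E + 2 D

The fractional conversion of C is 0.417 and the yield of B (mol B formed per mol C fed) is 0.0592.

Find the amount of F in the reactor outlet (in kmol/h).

Yield of B: 1ξ₁ / 314 = 0.0592 → ξ₁ = 18.59 kmol/h.
Conversion of C: 2ξ₁ + 1ξ₂ = 0.417 × 314 = 130.9 → ξ₂ = 93.76 kmol/h.
Outlet amounts (n = n₀ + Σ ν·ξ):
  C: 314 − 2(18.59) − 1(93.76) = 183.1
  F: 1360 − 1(18.59) − 2(93.76) = 1154
  B: 0 + 1(18.59) = 18.59
  E: 0 + 2(93.76) = 187.5
  D: 0 + 2(93.76) = 187.5

1150 kmol/h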